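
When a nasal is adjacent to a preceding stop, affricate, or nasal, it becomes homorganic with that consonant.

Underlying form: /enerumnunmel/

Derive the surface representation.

/n/ after /m/ (labial) → [m]
/m/ after /n/ (alveolar) → [n]

[enerummunnel]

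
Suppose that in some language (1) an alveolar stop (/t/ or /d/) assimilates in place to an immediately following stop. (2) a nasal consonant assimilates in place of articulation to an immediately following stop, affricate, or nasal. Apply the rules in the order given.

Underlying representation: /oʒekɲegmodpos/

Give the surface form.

[oʒekɲegmobpos]

Rule 1: /d/ before /p/ (labial) → [b]
After rule 1: oʒekɲegmobpos
Rule 2: no segment meets the rule's conditions; no change.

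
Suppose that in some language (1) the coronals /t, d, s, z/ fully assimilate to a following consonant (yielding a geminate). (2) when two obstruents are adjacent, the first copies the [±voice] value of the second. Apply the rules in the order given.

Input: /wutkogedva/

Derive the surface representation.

Rule 1: /t/ before /k/ → [k] (total assimilation)
Rule 1: /d/ before /v/ → [v] (total assimilation)
After rule 1: wukkogevva
Rule 2: no segment meets the rule's conditions; no change.

[wukkogevva]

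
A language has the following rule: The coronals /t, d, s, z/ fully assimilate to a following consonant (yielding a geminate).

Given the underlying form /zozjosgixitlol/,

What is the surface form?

/z/ before /j/ → [j] (total assimilation)
/s/ before /g/ → [g] (total assimilation)
/t/ before /l/ → [l] (total assimilation)

[zojjoggixillol]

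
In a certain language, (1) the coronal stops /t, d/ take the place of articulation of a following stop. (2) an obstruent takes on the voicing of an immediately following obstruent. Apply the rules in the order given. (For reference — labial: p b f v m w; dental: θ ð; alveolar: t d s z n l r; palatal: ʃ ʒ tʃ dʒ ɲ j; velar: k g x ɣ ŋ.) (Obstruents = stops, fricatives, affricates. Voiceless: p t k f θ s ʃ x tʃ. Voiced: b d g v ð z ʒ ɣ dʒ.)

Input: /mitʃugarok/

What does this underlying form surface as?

Rule 1: no segment meets the rule's conditions; no change.
After rule 1: mitʃugarok
Rule 2: no segment meets the rule's conditions; no change.

[mitʃugarok]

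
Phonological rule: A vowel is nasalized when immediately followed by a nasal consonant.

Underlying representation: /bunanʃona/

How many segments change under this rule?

3

/u/ before nasal /n/ → [ũ]
/a/ before nasal /n/ → [ã]
/o/ before nasal /n/ → [õ]
3 segments change.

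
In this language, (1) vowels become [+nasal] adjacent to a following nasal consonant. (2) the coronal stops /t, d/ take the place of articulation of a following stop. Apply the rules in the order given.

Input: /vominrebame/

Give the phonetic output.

[võmĩnrebãme]

Rule 1: /o/ before nasal /m/ → [õ]
Rule 1: /i/ before nasal /n/ → [ĩ]
Rule 1: /a/ before nasal /m/ → [ã]
After rule 1: võmĩnrebãme
Rule 2: no segment meets the rule's conditions; no change.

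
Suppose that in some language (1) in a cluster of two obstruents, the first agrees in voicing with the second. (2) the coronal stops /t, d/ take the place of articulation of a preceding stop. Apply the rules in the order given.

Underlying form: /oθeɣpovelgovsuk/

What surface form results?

Rule 1: /ɣ/ before /p/ (voiceless) → [x]
Rule 1: /v/ before /s/ (voiceless) → [f]
After rule 1: oθexpovelgofsuk
Rule 2: no segment meets the rule's conditions; no change.

[oθexpovelgofsuk]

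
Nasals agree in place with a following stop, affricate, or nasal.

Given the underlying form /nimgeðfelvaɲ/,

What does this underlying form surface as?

/m/ before /g/ (velar) → [ŋ]

[niŋgeðfelvaɲ]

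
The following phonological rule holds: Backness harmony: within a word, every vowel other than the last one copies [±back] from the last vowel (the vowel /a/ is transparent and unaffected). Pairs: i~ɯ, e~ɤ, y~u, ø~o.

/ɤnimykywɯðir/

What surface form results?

[enimykywiðir]

/ɤ/ harmonizes with /i/ ([-back]) → [e]
/ɯ/ harmonizes with /i/ ([-back]) → [i]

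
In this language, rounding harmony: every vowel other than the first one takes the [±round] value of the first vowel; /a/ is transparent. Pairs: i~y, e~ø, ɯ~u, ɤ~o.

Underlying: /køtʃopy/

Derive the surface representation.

no segment meets the rule's conditions; no change.

[køtʃopy]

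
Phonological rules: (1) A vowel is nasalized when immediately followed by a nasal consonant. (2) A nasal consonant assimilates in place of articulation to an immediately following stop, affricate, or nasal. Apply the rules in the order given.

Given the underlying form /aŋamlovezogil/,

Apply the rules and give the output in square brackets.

[ãŋãmlovezogil]

Rule 1: /a/ before nasal /ŋ/ → [ã]
Rule 1: /a/ before nasal /m/ → [ã]
After rule 1: ãŋãmlovezogil
Rule 2: no segment meets the rule's conditions; no change.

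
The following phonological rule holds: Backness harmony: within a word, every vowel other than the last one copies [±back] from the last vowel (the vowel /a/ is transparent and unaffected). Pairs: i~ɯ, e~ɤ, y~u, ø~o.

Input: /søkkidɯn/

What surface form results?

[sokkɯdɯn]

/ø/ harmonizes with /ɯ/ ([+back]) → [o]
/i/ harmonizes with /ɯ/ ([+back]) → [ɯ]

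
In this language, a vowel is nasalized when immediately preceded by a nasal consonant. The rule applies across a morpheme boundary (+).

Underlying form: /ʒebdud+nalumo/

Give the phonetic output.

[ʒebdud+nãlumõ]

/a/ after nasal /n/ → [ã]
/o/ after nasal /m/ → [õ]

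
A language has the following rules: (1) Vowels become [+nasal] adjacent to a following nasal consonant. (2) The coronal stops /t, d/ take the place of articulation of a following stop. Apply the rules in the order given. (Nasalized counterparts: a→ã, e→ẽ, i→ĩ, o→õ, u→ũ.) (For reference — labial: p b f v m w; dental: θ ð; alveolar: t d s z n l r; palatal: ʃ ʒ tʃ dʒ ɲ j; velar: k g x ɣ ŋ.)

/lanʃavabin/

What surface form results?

Rule 1: /a/ before nasal /n/ → [ã]
Rule 1: /i/ before nasal /n/ → [ĩ]
After rule 1: lãnʃavabĩn
Rule 2: no segment meets the rule's conditions; no change.

[lãnʃavabĩn]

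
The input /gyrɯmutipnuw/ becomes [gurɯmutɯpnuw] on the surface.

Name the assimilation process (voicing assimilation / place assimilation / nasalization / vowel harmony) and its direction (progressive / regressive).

vowel harmony, regressive

/y/→[u] /i/→[ɯ].
Vowels agree with the last vowel, so the harmony is regressive.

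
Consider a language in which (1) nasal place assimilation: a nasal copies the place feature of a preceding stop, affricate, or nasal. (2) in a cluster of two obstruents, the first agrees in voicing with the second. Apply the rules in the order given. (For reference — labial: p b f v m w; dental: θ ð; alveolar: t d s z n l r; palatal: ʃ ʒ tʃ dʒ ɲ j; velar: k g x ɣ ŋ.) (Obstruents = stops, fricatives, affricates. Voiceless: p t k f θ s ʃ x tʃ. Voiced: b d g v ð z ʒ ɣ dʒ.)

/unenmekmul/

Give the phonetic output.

Rule 1: /m/ after /n/ (alveolar) → [n]
Rule 1: /m/ after /k/ (velar) → [ŋ]
After rule 1: unennekŋul
Rule 2: no segment meets the rule's conditions; no change.

[unennekŋul]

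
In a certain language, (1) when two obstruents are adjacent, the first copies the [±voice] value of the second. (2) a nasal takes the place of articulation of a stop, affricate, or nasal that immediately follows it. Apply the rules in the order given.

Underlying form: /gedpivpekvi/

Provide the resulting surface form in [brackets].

Rule 1: /d/ before /p/ (voiceless) → [t]
Rule 1: /v/ before /p/ (voiceless) → [f]
Rule 1: /k/ before /v/ (voiced) → [g]
After rule 1: getpifpegvi
Rule 2: no segment meets the rule's conditions; no change.

[getpifpegvi]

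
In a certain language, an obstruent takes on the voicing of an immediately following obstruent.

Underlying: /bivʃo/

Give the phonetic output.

/v/ before /ʃ/ (voiceless) → [f]

[bifʃo]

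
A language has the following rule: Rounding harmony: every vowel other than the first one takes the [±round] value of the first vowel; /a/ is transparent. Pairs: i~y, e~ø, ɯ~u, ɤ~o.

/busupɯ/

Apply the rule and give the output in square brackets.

/ɯ/ harmonizes with /u/ ([+round]) → [u]

[busupu]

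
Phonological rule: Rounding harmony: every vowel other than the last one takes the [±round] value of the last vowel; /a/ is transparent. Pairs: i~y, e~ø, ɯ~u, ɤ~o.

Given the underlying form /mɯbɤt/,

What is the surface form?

no segment meets the rule's conditions; no change.

[mɯbɤt]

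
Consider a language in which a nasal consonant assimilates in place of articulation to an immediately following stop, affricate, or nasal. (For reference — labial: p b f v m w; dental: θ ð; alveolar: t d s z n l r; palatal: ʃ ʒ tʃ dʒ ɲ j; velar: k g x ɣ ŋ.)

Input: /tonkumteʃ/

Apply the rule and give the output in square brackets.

[toŋkunteʃ]

/n/ before /k/ (velar) → [ŋ]
/m/ before /t/ (alveolar) → [n]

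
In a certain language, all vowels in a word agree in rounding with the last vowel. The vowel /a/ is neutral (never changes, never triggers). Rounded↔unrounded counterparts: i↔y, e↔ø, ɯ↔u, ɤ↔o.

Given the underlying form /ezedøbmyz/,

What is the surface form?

/e/ harmonizes with /y/ ([+round]) → [ø]
/e/ harmonizes with /y/ ([+round]) → [ø]

[øzødøbmyz]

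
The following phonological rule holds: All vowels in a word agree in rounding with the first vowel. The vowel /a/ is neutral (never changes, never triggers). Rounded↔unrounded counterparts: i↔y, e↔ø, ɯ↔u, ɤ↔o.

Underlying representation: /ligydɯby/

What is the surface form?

[ligidɯbi]

/y/ harmonizes with /i/ ([-round]) → [i]
/y/ harmonizes with /i/ ([-round]) → [i]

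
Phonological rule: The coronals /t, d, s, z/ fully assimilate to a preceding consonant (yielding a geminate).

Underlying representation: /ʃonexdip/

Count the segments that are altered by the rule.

/d/ after /x/ → [x] (total assimilation)
1 segment changes.

1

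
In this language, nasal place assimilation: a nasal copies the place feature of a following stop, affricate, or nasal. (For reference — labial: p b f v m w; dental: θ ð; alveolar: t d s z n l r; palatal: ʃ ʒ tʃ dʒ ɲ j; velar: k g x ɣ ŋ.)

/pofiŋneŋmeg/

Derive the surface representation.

/ŋ/ before /n/ (alveolar) → [n]
/ŋ/ before /m/ (labial) → [m]

[pofinnemmeg]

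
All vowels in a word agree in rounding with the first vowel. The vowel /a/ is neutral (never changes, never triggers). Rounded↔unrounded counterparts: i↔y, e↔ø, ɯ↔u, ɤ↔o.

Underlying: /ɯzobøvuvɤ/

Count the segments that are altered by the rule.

/o/ harmonizes with /ɯ/ ([-round]) → [ɤ]
/ø/ harmonizes with /ɯ/ ([-round]) → [e]
/u/ harmonizes with /ɯ/ ([-round]) → [ɯ]
3 segments change.

3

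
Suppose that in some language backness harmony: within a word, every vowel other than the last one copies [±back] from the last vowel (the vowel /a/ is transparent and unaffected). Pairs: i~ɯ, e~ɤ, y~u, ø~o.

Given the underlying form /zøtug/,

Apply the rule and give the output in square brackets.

/ø/ harmonizes with /u/ ([+back]) → [o]

[zotug]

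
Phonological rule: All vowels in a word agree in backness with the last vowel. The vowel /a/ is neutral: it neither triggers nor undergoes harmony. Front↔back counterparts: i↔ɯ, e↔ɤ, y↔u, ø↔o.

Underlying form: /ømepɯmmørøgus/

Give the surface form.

/ø/ harmonizes with /u/ ([+back]) → [o]
/e/ harmonizes with /u/ ([+back]) → [ɤ]
/ø/ harmonizes with /u/ ([+back]) → [o]
/ø/ harmonizes with /u/ ([+back]) → [o]

[omɤpɯmmorogus]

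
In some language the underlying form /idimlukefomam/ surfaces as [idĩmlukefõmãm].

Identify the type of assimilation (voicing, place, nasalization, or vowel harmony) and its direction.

/i/→[ĩ] /o/→[õ] /a/→[ã].
Each target copies a feature from the following segment, so the direction is regressive.

nasalization, regressive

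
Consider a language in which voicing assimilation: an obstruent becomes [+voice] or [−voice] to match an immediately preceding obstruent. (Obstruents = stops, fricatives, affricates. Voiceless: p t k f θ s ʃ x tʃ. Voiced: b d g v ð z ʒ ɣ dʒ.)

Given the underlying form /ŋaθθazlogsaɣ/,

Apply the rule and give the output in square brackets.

[ŋaθθazlogzaɣ]

/s/ after /g/ (voiced) → [z]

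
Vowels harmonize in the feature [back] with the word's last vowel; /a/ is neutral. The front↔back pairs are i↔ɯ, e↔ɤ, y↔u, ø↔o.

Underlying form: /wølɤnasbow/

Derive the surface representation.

[wolɤnasbow]

/ø/ harmonizes with /o/ ([+back]) → [o]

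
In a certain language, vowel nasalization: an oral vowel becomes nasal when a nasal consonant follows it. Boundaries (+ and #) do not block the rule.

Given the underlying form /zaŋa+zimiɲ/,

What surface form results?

[zãŋa+zĩmĩɲ]

/a/ before nasal /ŋ/ → [ã]
/i/ before nasal /m/ → [ĩ]
/i/ before nasal /ɲ/ → [ĩ]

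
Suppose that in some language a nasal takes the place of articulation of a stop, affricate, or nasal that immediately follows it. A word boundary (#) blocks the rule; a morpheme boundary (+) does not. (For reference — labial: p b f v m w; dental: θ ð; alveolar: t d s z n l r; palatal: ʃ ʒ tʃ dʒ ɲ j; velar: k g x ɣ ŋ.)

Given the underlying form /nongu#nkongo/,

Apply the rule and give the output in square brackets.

[noŋgu#ŋkoŋgo]

/n/ before /g/ (velar) → [ŋ]
/n/ before /k/ (velar) → [ŋ]
/n/ before /g/ (velar) → [ŋ]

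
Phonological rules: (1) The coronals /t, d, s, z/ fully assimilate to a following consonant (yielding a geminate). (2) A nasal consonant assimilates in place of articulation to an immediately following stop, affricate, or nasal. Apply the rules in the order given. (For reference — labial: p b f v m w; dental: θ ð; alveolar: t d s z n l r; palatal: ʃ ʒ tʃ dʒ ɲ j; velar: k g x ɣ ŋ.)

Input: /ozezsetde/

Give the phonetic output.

[ozessedde]

Rule 1: /z/ before /s/ → [s] (total assimilation)
Rule 1: /t/ before /d/ → [d] (total assimilation)
After rule 1: ozessedde
Rule 2: no segment meets the rule's conditions; no change.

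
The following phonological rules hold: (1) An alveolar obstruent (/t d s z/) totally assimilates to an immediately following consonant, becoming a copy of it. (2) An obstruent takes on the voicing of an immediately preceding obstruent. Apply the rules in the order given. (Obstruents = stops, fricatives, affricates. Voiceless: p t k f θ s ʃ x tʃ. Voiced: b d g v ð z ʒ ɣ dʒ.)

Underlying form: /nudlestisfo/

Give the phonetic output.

Rule 1: /d/ before /l/ → [l] (total assimilation)
Rule 1: /s/ before /t/ → [t] (total assimilation)
Rule 1: /s/ before /f/ → [f] (total assimilation)
After rule 1: nullettiffo
Rule 2: no segment meets the rule's conditions; no change.

[nullettiffo]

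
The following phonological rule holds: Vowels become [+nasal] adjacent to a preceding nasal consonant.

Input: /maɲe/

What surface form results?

[mãɲẽ]

/a/ after nasal /m/ → [ã]
/e/ after nasal /ɲ/ → [ẽ]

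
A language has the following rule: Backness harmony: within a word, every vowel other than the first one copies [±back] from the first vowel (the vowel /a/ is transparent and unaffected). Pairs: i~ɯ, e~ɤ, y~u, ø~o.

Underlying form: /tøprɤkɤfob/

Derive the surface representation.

[tøprekeføb]

/ɤ/ harmonizes with /ø/ ([-back]) → [e]
/ɤ/ harmonizes with /ø/ ([-back]) → [e]
/o/ harmonizes with /ø/ ([-back]) → [ø]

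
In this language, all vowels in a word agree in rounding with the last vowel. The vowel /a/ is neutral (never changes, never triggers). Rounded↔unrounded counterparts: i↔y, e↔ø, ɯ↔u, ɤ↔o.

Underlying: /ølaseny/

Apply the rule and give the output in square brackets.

/e/ harmonizes with /y/ ([+round]) → [ø]

[ølasøny]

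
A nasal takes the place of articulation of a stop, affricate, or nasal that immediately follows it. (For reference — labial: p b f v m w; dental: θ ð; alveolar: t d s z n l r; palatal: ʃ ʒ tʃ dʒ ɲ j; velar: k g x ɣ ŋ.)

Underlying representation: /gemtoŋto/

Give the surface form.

/m/ before /t/ (alveolar) → [n]
/ŋ/ before /t/ (alveolar) → [n]

[gentonto]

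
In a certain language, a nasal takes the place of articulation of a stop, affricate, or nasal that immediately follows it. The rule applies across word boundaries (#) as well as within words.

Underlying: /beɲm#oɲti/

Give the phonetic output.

/ɲ/ before /m/ (labial) → [m]
/ɲ/ before /t/ (alveolar) → [n]

[bemm#onti]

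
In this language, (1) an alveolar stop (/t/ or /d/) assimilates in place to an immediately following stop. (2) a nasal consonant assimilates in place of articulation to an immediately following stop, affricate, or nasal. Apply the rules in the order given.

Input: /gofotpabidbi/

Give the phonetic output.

[gofoppabibbi]

Rule 1: /t/ before /p/ (labial) → [p]
Rule 1: /d/ before /b/ (labial) → [b]
After rule 1: gofoppabibbi
Rule 2: no segment meets the rule's conditions; no change.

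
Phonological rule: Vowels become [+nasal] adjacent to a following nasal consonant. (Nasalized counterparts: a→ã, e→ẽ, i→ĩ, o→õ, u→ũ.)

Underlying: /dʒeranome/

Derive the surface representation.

[dʒerãnõme]

/a/ before nasal /n/ → [ã]
/o/ before nasal /m/ → [õ]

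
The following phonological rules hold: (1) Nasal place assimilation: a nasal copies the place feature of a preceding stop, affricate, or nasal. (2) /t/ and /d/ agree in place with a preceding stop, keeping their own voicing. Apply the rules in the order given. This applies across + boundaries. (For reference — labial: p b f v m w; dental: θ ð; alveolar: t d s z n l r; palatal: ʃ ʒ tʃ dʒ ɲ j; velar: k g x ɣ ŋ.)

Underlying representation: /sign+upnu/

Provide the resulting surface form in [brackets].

[sigŋ+upmu]

Rule 1: /n/ after /g/ (velar) → [ŋ]
Rule 1: /n/ after /p/ (labial) → [m]
After rule 1: sigŋ+upmu
Rule 2: no segment meets the rule's conditions; no change.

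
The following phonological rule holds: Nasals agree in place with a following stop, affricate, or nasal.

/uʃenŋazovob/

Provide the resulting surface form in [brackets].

[uʃeŋŋazovob]

/n/ before /ŋ/ (velar) → [ŋ]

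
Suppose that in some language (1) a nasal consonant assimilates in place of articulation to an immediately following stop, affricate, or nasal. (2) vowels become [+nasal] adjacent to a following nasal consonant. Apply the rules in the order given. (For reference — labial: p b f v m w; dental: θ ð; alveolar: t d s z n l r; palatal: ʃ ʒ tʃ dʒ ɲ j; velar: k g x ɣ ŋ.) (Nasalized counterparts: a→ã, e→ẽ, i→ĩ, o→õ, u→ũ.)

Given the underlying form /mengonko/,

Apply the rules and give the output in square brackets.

[mẽŋgõŋko]

Rule 1: /n/ before /g/ (velar) → [ŋ]
Rule 1: /n/ before /k/ (velar) → [ŋ]
After rule 1: meŋgoŋko
Rule 2: /e/ before nasal /ŋ/ → [ẽ]
Rule 2: /o/ before nasal /ŋ/ → [õ]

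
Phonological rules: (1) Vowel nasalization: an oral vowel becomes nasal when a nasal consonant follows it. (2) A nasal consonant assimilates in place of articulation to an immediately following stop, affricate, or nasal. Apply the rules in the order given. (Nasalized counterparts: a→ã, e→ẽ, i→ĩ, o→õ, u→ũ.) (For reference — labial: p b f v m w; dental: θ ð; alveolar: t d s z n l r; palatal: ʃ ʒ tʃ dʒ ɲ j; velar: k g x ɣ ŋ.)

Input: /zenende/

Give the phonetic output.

[zẽnẽnde]

Rule 1: /e/ before nasal /n/ → [ẽ]
Rule 1: /e/ before nasal /n/ → [ẽ]
After rule 1: zẽnẽnde
Rule 2: no segment meets the rule's conditions; no change.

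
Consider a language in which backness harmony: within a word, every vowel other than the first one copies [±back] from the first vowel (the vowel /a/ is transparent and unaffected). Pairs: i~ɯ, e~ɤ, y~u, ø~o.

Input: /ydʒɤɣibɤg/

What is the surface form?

/ɤ/ harmonizes with /y/ ([-back]) → [e]
/ɤ/ harmonizes with /y/ ([-back]) → [e]

[ydʒeɣibeg]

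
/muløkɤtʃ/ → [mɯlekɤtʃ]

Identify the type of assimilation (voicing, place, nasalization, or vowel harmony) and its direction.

/u/→[ɯ] /ø/→[e].
Vowels agree with the last vowel, so the harmony is regressive.

vowel harmony, regressive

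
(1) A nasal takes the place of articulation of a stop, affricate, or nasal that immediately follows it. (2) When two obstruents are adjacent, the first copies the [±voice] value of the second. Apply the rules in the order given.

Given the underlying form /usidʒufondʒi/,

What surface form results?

[usidʒufoɲdʒi]

Rule 1: /n/ before /dʒ/ (palatal) → [ɲ]
After rule 1: usidʒufoɲdʒi
Rule 2: no segment meets the rule's conditions; no change.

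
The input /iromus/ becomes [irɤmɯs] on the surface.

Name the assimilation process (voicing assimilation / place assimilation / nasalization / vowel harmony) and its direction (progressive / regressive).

/o/→[ɤ] /u/→[ɯ].
Vowels agree with the first vowel, so the harmony is progressive.

vowel harmony, progressive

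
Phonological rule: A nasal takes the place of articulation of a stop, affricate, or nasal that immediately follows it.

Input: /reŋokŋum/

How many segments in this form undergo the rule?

0

No segment meets the rule's conditions.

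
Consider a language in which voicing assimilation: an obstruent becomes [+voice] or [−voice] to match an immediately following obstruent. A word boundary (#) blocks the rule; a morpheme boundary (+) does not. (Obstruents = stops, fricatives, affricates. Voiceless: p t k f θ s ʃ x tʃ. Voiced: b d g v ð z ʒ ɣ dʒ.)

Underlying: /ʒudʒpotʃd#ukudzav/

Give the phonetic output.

/dʒ/ before /p/ (voiceless) → [tʃ]
/tʃ/ before /d/ (voiced) → [dʒ]

[ʒutʃpodʒd#ukudzav]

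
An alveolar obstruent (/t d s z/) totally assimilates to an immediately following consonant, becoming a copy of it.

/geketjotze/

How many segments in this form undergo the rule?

/t/ before /j/ → [j] (total assimilation)
/t/ before /z/ → [z] (total assimilation)
2 segments change.

2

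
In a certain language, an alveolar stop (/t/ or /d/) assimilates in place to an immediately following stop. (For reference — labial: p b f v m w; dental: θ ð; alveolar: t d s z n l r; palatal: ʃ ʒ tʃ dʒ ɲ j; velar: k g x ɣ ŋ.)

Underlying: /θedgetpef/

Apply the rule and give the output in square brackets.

/d/ before /g/ (velar) → [g]
/t/ before /p/ (labial) → [p]

[θeggeppef]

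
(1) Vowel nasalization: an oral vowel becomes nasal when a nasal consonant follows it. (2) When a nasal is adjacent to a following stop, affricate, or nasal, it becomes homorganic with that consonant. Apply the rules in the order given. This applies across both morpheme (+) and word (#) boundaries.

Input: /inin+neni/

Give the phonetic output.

Rule 1: /i/ before nasal /n/ → [ĩ]
Rule 1: /i/ before nasal /n/ → [ĩ]
Rule 1: /e/ before nasal /n/ → [ẽ]
After rule 1: ĩnĩn+nẽni
Rule 2: no segment meets the rule's conditions; no change.

[ĩnĩn+nẽni]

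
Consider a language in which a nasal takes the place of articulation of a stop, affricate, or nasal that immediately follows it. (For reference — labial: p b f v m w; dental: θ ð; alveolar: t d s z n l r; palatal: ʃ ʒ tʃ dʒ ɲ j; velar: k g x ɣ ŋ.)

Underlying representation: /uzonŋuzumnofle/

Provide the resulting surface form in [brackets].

/n/ before /ŋ/ (velar) → [ŋ]
/m/ before /n/ (alveolar) → [n]

[uzoŋŋuzunnofle]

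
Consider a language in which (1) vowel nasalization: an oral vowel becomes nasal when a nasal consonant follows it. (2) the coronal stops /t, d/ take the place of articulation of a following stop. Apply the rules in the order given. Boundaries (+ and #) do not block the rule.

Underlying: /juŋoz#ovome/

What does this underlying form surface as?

Rule 1: /u/ before nasal /ŋ/ → [ũ]
Rule 1: /o/ before nasal /m/ → [õ]
After rule 1: jũŋoz#ovõme
Rule 2: no segment meets the rule's conditions; no change.

[jũŋoz#ovõme]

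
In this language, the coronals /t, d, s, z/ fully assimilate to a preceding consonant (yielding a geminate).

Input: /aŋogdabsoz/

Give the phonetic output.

/d/ after /g/ → [g] (total assimilation)
/s/ after /b/ → [b] (total assimilation)

[aŋoggabboz]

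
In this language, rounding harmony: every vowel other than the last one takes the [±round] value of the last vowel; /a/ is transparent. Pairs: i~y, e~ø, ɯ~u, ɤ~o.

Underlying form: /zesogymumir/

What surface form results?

/o/ harmonizes with /i/ ([-round]) → [ɤ]
/y/ harmonizes with /i/ ([-round]) → [i]
/u/ harmonizes with /i/ ([-round]) → [ɯ]

[zesɤgimɯmir]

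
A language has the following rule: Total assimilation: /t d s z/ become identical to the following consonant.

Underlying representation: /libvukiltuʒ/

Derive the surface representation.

no segment meets the rule's conditions; no change.

[libvukiltuʒ]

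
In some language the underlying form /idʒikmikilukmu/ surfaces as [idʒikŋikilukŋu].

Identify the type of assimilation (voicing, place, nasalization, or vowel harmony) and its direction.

place assimilation, progressive

/m/→[ŋ] /m/→[ŋ].
Each target copies a feature from the preceding segment, so the direction is progressive.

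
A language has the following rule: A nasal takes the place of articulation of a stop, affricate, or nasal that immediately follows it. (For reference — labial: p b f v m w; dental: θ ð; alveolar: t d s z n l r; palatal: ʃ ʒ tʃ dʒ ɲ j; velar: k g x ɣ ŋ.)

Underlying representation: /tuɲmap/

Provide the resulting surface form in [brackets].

[tummap]

/ɲ/ before /m/ (labial) → [m]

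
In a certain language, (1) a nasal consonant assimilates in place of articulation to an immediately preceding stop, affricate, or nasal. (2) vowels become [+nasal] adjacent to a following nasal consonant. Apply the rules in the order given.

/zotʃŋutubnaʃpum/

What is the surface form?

Rule 1: /ŋ/ after /tʃ/ (palatal) → [ɲ]
Rule 1: /n/ after /b/ (labial) → [m]
After rule 1: zotʃɲutubmaʃpum
Rule 2: /u/ before nasal /m/ → [ũ]

[zotʃɲutubmaʃpũm]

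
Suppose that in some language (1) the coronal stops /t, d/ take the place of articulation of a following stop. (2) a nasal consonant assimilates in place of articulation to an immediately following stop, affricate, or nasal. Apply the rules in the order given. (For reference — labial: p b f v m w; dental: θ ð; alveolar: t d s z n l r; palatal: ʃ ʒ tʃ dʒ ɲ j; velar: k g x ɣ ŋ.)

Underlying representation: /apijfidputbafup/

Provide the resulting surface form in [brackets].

[apijfibpupbafup]

Rule 1: /d/ before /p/ (labial) → [b]
Rule 1: /t/ before /b/ (labial) → [p]
After rule 1: apijfibpupbafup
Rule 2: no segment meets the rule's conditions; no change.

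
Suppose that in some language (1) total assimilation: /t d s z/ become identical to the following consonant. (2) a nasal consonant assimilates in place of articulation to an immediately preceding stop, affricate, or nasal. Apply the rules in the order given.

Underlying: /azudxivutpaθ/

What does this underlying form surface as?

[azuxxivuppaθ]

Rule 1: /d/ before /x/ → [x] (total assimilation)
Rule 1: /t/ before /p/ → [p] (total assimilation)
After rule 1: azuxxivuppaθ
Rule 2: no segment meets the rule's conditions; no change.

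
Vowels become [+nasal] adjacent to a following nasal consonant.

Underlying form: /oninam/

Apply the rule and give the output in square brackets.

[õnĩnãm]

/o/ before nasal /n/ → [õ]
/i/ before nasal /n/ → [ĩ]
/a/ before nasal /m/ → [ã]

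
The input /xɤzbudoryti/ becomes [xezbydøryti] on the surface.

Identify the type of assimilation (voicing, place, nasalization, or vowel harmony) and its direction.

vowel harmony, regressive

/ɤ/→[e] /u/→[y] /o/→[ø].
Vowels agree with the last vowel, so the harmony is regressive.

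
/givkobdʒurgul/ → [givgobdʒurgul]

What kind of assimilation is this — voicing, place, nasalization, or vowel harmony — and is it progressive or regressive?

voicing assimilation, progressive

/k/→[g].
Each target copies a feature from the preceding segment, so the direction is progressive.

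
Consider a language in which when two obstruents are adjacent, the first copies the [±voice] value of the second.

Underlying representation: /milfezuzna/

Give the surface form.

[milfezuzna]

no segment meets the rule's conditions; no change.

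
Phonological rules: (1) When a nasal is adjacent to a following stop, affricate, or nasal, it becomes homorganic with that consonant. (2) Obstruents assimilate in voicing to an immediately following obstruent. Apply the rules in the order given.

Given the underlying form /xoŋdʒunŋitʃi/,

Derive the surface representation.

[xoɲdʒuŋŋitʃi]

Rule 1: /ŋ/ before /dʒ/ (palatal) → [ɲ]
Rule 1: /n/ before /ŋ/ (velar) → [ŋ]
After rule 1: xoɲdʒuŋŋitʃi
Rule 2: no segment meets the rule's conditions; no change.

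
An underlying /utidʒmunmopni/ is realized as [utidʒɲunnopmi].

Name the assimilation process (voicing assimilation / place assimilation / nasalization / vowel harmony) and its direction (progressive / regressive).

place assimilation, progressive

/m/→[ɲ] /m/→[n] /n/→[m].
Each target copies a feature from the preceding segment, so the direction is progressive.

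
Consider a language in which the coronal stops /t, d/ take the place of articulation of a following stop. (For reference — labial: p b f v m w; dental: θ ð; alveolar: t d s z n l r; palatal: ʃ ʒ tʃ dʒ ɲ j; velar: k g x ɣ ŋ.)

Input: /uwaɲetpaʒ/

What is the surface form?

/t/ before /p/ (labial) → [p]

[uwaɲeppaʒ]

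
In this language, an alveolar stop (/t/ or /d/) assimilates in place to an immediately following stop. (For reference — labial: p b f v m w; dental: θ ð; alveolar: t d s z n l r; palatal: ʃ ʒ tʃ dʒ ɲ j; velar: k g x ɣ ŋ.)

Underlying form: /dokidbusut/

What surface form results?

/d/ before /b/ (labial) → [b]

[dokibbusut]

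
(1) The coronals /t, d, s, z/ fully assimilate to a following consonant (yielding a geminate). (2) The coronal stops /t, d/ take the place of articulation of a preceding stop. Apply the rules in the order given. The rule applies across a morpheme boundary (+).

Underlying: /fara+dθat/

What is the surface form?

[fara+θθat]

Rule 1: /d/ before /θ/ → [θ] (total assimilation)
After rule 1: fara+θθat
Rule 2: no segment meets the rule's conditions; no change.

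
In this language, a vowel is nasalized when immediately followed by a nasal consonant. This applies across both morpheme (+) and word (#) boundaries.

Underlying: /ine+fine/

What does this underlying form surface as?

[ĩne+fĩne]

/i/ before nasal /n/ → [ĩ]
/i/ before nasal /n/ → [ĩ]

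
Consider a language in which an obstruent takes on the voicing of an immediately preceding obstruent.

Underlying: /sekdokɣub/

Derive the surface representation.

/d/ after /k/ (voiceless) → [t]
/ɣ/ after /k/ (voiceless) → [x]

[sektokxub]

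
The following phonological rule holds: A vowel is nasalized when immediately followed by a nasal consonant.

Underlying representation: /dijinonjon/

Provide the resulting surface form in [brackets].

[dijĩnõnjõn]

/i/ before nasal /n/ → [ĩ]
/o/ before nasal /n/ → [õ]
/o/ before nasal /n/ → [õ]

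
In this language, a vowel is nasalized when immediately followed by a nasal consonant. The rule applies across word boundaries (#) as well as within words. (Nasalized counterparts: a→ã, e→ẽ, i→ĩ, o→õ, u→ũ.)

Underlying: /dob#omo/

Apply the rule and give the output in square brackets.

/o/ before nasal /m/ → [õ]

[dob#õmo]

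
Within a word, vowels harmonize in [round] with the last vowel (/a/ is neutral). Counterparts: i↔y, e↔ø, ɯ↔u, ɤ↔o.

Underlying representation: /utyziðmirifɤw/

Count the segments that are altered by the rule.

/u/ harmonizes with /ɤ/ ([-round]) → [ɯ]
/y/ harmonizes with /ɤ/ ([-round]) → [i]
2 segments change.

2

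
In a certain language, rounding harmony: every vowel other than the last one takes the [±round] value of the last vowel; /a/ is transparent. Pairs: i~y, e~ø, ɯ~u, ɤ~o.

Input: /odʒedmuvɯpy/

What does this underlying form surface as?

[odʒødmuvupy]

/e/ harmonizes with /y/ ([+round]) → [ø]
/ɯ/ harmonizes with /y/ ([+round]) → [u]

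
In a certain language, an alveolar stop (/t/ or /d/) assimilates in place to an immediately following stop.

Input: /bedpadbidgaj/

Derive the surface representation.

[bebpabbiggaj]

/d/ before /p/ (labial) → [b]
/d/ before /b/ (labial) → [b]
/d/ before /g/ (velar) → [g]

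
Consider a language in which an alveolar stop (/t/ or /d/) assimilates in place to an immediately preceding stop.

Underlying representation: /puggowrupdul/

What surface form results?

[puggowrupbul]

/d/ after /p/ (labial) → [b]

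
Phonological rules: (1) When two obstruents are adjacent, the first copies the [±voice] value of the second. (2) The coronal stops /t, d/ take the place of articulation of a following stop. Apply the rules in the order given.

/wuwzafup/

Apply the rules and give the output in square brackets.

Rule 1: no segment meets the rule's conditions; no change.
After rule 1: wuwzafup
Rule 2: no segment meets the rule's conditions; no change.

[wuwzafup]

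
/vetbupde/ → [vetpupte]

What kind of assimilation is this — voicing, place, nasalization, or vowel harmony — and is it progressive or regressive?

/b/→[p] /d/→[t].
Each target copies a feature from the preceding segment, so the direction is progressive.

voicing assimilation, progressive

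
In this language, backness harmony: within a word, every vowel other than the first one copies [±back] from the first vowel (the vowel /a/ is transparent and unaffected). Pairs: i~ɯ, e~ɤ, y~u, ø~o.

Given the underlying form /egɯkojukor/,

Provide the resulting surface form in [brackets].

/ɯ/ harmonizes with /e/ ([-back]) → [i]
/o/ harmonizes with /e/ ([-back]) → [ø]
/u/ harmonizes with /e/ ([-back]) → [y]
/o/ harmonizes with /e/ ([-back]) → [ø]

[egikøjykør]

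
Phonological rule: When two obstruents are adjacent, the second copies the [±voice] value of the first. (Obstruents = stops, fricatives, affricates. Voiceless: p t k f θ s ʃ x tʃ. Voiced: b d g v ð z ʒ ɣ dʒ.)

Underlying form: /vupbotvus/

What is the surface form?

[vuppotfus]

/b/ after /p/ (voiceless) → [p]
/v/ after /t/ (voiceless) → [f]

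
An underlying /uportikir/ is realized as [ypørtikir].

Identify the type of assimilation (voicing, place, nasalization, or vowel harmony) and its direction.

/u/→[y] /o/→[ø].
Vowels agree with the last vowel, so the harmony is regressive.

vowel harmony, regressive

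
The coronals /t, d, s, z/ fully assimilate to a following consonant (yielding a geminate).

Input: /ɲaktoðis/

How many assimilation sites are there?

0

No segment meets the rule's conditions.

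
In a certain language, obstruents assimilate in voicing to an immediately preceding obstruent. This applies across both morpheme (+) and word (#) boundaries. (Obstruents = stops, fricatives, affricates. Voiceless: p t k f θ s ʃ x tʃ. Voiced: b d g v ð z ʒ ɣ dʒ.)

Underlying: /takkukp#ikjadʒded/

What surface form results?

no segment meets the rule's conditions; no change.

[takkukp#ikjadʒded]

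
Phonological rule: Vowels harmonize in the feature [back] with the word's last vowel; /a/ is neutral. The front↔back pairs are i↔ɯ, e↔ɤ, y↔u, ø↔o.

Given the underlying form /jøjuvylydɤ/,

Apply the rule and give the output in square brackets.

/ø/ harmonizes with /ɤ/ ([+back]) → [o]
/y/ harmonizes with /ɤ/ ([+back]) → [u]
/y/ harmonizes with /ɤ/ ([+back]) → [u]

[jojuvuludɤ]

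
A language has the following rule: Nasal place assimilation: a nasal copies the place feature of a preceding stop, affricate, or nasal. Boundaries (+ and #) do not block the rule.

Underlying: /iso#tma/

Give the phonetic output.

/m/ after /t/ (alveolar) → [n]

[iso#tna]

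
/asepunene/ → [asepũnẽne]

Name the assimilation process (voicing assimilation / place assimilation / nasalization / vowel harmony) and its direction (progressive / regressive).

nasalization, regressive

/u/→[ũ] /e/→[ẽ].
Each target copies a feature from the following segment, so the direction is regressive.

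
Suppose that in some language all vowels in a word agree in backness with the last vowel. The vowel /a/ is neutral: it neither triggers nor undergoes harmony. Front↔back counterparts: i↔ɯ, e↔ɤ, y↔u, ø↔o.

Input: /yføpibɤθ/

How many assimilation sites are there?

/y/ harmonizes with /ɤ/ ([+back]) → [u]
/ø/ harmonizes with /ɤ/ ([+back]) → [o]
/i/ harmonizes with /ɤ/ ([+back]) → [ɯ]
3 segments change.

3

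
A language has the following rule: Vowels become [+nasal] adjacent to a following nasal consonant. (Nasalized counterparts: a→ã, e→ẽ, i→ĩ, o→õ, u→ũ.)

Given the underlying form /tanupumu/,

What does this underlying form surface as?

/a/ before nasal /n/ → [ã]
/u/ before nasal /m/ → [ũ]

[tãnupũmu]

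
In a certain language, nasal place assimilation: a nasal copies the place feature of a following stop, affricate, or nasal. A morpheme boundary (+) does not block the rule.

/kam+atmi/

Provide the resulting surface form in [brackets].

[kam+atmi]

no segment meets the rule's conditions; no change.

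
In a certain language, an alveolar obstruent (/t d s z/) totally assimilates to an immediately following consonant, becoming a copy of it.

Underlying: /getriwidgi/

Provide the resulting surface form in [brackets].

[gerriwiggi]

/t/ before /r/ → [r] (total assimilation)
/d/ before /g/ → [g] (total assimilation)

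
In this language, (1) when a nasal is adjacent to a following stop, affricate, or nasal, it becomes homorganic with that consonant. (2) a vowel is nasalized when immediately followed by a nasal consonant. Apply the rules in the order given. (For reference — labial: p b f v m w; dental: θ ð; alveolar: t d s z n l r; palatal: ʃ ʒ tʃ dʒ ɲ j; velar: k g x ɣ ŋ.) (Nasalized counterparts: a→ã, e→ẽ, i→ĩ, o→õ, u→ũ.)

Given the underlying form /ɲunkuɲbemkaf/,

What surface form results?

[ɲũŋkũmbẽŋkaf]

Rule 1: /n/ before /k/ (velar) → [ŋ]
Rule 1: /ɲ/ before /b/ (labial) → [m]
Rule 1: /m/ before /k/ (velar) → [ŋ]
After rule 1: ɲuŋkumbeŋkaf
Rule 2: /u/ before nasal /ŋ/ → [ũ]
Rule 2: /u/ before nasal /m/ → [ũ]
Rule 2: /e/ before nasal /ŋ/ → [ẽ]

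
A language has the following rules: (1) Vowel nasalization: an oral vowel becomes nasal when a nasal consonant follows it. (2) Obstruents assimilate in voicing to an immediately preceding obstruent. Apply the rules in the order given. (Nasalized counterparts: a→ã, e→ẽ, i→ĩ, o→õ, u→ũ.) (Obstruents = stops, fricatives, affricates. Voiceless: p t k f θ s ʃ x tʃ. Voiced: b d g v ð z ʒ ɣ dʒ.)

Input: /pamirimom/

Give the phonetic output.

[pãmirĩmõm]

Rule 1: /a/ before nasal /m/ → [ã]
Rule 1: /i/ before nasal /m/ → [ĩ]
Rule 1: /o/ before nasal /m/ → [õ]
After rule 1: pãmirĩmõm
Rule 2: no segment meets the rule's conditions; no change.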